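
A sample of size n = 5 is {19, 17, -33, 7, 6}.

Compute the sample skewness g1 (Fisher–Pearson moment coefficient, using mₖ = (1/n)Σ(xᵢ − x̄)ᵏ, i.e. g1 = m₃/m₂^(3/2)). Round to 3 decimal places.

x̄ = (19 + 17 - 33 + 7 + 6) / 5 = 3.2000
deviations (xᵢ − x̄): 15.8000, 13.8000, -36.2000, 3.8000, 2.8000
Σ(xᵢ − x̄)² = 1772.8000 ⇒ m₂ = 1772.8000/5 = 354.56000
Σ(xᵢ − x̄)³ = -40788.7200 ⇒ m₃ = -40788.7200/5 = -8157.74400
m₂^(3/2) = 354.56000^(1.5) = 6676.28101
g1 = m₃ / m₂^(3/2) = -8157.74400 / 6676.28101 ≈ -1.222

-1.222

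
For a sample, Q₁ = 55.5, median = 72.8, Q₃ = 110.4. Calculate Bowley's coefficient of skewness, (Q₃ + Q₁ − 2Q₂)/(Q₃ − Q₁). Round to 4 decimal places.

numerator: Q₃ + Q₁ − 2Q₂ = 110.4 + 55.5 − 2×72.8 = 20.3000
denominator: Q₃ − Q₁ = 110.4 − 55.5 = 54.9000
Bowley skewness = 20.3000 / 54.9000 ≈ 0.3698

0.3698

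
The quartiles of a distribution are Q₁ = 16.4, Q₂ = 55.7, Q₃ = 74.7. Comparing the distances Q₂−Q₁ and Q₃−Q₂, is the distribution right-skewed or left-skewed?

Q₂ − Q₁ = 39.3;  Q₃ − Q₂ = 19.0
Q₂ − Q₁ > Q₃ − Q₂ ⇒ the lower half is more spread out ⇒ left-skewed.

left-skewed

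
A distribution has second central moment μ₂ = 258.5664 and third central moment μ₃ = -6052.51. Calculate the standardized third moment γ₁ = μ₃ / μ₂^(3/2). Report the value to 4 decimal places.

-1.4557

σ = √μ₂ = √258.5664 = 16.08000
σ³ = μ₂^(3/2) = 4157.74771
γ₁ = μ₃/σ³ = -6052.51 / 4157.74771 ≈ -1.4557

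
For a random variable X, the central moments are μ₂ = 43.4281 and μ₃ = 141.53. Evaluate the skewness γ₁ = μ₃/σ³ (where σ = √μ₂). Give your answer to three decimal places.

0.495

σ = √μ₂ = √43.4281 = 6.59000
σ³ = μ₂^(3/2) = 286.19118
γ₁ = μ₃/σ³ = 141.53 / 286.19118 ≈ 0.495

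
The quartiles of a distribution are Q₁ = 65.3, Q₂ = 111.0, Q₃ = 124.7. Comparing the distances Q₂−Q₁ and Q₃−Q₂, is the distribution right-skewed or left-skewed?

Q₂ − Q₁ = 45.7;  Q₃ − Q₂ = 13.7
Q₂ − Q₁ > Q₃ − Q₂ ⇒ the lower half is more spread out ⇒ left-skewed.

left-skewed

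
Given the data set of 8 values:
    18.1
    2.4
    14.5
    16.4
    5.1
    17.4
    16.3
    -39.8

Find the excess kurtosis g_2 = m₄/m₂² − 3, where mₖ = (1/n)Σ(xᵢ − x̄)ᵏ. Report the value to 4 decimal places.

2.1218

x̄ = 6.3000
Σ(xᵢ − x̄)² = 2673.5600 ⇒ m₂ = 334.19500
Σ(xᵢ − x̄)⁴ = 4576246.7012 ⇒ m₄ = 572030.83765
m₂² = 111686.29802
g_2 = m₄/m₂² − 3 = 5.12176 − 3 ≈ 2.1218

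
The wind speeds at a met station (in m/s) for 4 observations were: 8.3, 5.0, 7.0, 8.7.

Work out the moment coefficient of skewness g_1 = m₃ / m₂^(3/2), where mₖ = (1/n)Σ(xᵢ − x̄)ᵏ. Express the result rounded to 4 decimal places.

x̄ = (8.3 + 5.0 + 7.0 + 8.7) / 4 = 7.2500
deviations (xᵢ − x̄): 1.0500, -2.2500, -0.2500, 1.4500
Σ(xᵢ − x̄)² = 8.3300 ⇒ m₂ = 8.3300/4 = 2.08250
Σ(xᵢ − x̄)³ = -7.2000 ⇒ m₃ = -7.2000/4 = -1.80000
m₂^(3/2) = 2.08250^(1.5) = 3.00523
g_1 = m₃ / m₂^(3/2) = -1.80000 / 3.00523 ≈ -0.5990

-0.5990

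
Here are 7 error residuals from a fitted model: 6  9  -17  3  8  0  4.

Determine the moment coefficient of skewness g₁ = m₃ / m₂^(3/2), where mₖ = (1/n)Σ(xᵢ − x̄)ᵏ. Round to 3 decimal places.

-1.562

x̄ = (6 + 9 - 17 + 3 + 8 + 0 + 4) / 7 = 1.8571
deviations (xᵢ − x̄): 4.1429, 7.1429, -18.8571, 1.1429, 6.1429, -1.8571, 2.1429
Σ(xᵢ − x̄)² = 470.8571 ⇒ m₂ = 470.8571/7 = 67.26531
Σ(xᵢ − x̄)³ = -6033.1837 ⇒ m₃ = -6033.1837/7 = -861.88338
m₂^(3/2) = 67.26531^(1.5) = 551.67929
g₁ = m₃ / m₂^(3/2) = -861.88338 / 551.67929 ≈ -1.562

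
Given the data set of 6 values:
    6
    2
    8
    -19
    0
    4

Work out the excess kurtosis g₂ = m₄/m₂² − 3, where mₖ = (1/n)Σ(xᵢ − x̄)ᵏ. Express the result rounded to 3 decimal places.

x̄ = 0.1667
Σ(xᵢ − x̄)² = 480.8333 ⇒ m₂ = 80.13889
Σ(xᵢ − x̄)⁴ = 140104.4861 ⇒ m₄ = 23350.74769
m₂² = 6422.24151
g₂ = m₄/m₂² − 3 = 3.63592 − 3 ≈ 0.636

0.636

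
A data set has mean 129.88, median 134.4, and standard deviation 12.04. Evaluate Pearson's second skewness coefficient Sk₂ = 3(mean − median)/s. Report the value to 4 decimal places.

-1.1262

Sk₂ = 3(129.88 − 134.4) / 12.04 = 3 × -4.5200 / 12.04
    = -13.5600 / 12.04 ≈ -1.1262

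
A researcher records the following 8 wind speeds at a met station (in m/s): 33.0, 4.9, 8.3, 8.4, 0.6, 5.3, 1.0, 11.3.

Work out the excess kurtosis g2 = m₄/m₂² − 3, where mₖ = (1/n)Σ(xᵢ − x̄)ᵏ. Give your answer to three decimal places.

x̄ = 9.1000
Σ(xᵢ − x̄)² = 747.1200 ⇒ m₂ = 93.39000
Σ(xᵢ − x̄)⁴ = 336349.3572 ⇒ m₄ = 42043.66965
m₂² = 8721.69210
g2 = m₄/m₂² − 3 = 4.82059 − 3 ≈ 1.821

1.821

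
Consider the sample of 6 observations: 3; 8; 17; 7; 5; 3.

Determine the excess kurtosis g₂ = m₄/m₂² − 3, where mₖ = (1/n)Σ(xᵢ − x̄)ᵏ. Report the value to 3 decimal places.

0.197

x̄ = 7.1667
Σ(xᵢ − x̄)² = 136.8333 ⇒ m₂ = 22.80556
Σ(xᵢ − x̄)⁴ = 9975.1528 ⇒ m₄ = 1662.52546
m₂² = 520.09336
g₂ = m₄/m₂² − 3 = 3.19659 − 3 ≈ 0.197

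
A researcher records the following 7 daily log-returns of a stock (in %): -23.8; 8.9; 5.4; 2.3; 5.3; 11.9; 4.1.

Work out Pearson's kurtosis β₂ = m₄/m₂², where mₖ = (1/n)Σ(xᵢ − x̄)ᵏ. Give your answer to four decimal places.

4.5444

x̄ = 2.0143
Σ(xᵢ − x̄)² = 838.2086 ⇒ m₂ = 119.74408
Σ(xᵢ − x̄)⁴ = 456124.2858 ⇒ m₄ = 65160.61226
m₂² = 14338.64509
β₂ = m₄/m₂² = 65160.61226 / 14338.64509 ≈ 4.5444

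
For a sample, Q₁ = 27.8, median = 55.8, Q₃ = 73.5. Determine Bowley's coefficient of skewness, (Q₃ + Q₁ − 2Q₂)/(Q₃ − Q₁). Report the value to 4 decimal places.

numerator: Q₃ + Q₁ − 2Q₂ = 73.5 + 27.8 − 2×55.8 = -10.3000
denominator: Q₃ − Q₁ = 73.5 − 27.8 = 45.7000
Bowley skewness = -10.3000 / 45.7000 ≈ -0.2254

-0.2254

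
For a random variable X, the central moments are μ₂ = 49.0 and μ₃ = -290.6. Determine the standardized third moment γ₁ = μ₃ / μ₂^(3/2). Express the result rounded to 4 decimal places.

σ = √μ₂ = √49.0 = 7.00000
σ³ = μ₂^(3/2) = 343.00000
γ₁ = μ₃/σ³ = -290.6 / 343.00000 ≈ -0.8472

-0.8472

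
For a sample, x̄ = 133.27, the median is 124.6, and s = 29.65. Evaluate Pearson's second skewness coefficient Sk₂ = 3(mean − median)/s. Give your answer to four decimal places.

Sk₂ = 3(133.27 − 124.6) / 29.65 = 3 × 8.6700 / 29.65
    = 26.0100 / 29.65 ≈ 0.8772

0.8772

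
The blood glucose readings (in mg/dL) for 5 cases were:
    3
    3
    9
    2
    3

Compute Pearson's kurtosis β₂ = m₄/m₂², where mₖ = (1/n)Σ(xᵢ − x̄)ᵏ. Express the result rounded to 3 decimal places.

x̄ = 4.0000
Σ(xᵢ − x̄)² = 32.0000 ⇒ m₂ = 6.40000
Σ(xᵢ − x̄)⁴ = 644.0000 ⇒ m₄ = 128.80000
m₂² = 40.96000
β₂ = m₄/m₂² = 128.80000 / 40.96000 ≈ 3.145

3.145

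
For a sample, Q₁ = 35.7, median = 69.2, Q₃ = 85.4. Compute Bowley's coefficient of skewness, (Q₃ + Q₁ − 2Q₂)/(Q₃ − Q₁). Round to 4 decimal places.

-0.3481

numerator: Q₃ + Q₁ − 2Q₂ = 85.4 + 35.7 − 2×69.2 = -17.3000
denominator: Q₃ − Q₁ = 85.4 − 35.7 = 49.7000
Bowley skewness = -17.3000 / 49.7000 ≈ -0.3481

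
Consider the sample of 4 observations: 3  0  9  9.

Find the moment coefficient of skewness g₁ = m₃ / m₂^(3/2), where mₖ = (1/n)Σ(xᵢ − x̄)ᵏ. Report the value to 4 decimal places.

-0.2138

x̄ = (3 + 0 + 9 + 9) / 4 = 5.2500
deviations (xᵢ − x̄): -2.2500, -5.2500, 3.7500, 3.7500
Σ(xᵢ − x̄)² = 60.7500 ⇒ m₂ = 60.7500/4 = 15.18750
Σ(xᵢ − x̄)³ = -50.6250 ⇒ m₃ = -50.6250/4 = -12.65625
m₂^(3/2) = 15.18750^(1.5) = 59.18742
g₁ = m₃ / m₂^(3/2) = -12.65625 / 59.18742 ≈ -0.2138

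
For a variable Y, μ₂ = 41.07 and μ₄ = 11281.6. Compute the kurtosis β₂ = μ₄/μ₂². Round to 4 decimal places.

μ₂² = 41.07² = 1686.74490
μ₄/μ₂² = 11281.6 / 1686.74490 = 6.68839
β₂ ≈ 6.6884

6.6884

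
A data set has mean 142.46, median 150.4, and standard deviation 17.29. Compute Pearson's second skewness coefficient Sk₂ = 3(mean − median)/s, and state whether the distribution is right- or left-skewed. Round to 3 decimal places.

Sk₂ = 3(142.46 − 150.4) / 17.29 = 3 × -7.9400 / 17.29
    = -23.8200 / 17.29 ≈ -1.378
Sk₂ < 0 ⇒ mean < median ⇒ left-skewed (negative skew).

-1.378, left-skewed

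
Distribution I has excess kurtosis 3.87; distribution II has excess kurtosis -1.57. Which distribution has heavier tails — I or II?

I

Higher excess kurtosis ⇒ heavier tails relative to the normal distribution.
3.87 vs -1.57: the larger is 3.87, so I has heavier tails. (I is leptokurtic — heavier-than-normal tails; the other is platykurtic.)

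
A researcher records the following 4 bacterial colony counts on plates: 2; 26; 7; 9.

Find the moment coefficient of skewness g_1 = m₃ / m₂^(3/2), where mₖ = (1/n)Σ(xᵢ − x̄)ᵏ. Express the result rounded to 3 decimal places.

0.875

x̄ = (2 + 26 + 7 + 9) / 4 = 11.0000
deviations (xᵢ − x̄): -9.0000, 15.0000, -4.0000, -2.0000
Σ(xᵢ − x̄)² = 326.0000 ⇒ m₂ = 326.0000/4 = 81.50000
Σ(xᵢ − x̄)³ = 2574.0000 ⇒ m₃ = 2574.0000/4 = 643.50000
m₂^(3/2) = 81.50000^(1.5) = 735.76041
g_1 = m₃ / m₂^(3/2) = 643.50000 / 735.76041 ≈ 0.875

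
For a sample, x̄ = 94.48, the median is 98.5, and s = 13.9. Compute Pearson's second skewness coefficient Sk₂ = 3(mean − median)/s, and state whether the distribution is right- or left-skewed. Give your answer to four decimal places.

Sk₂ = 3(94.48 − 98.5) / 13.9 = 3 × -4.0200 / 13.9
    = -12.0600 / 13.9 ≈ -0.8676
Sk₂ < 0 ⇒ mean < median ⇒ left-skewed (negative skew).

-0.8676, left-skewed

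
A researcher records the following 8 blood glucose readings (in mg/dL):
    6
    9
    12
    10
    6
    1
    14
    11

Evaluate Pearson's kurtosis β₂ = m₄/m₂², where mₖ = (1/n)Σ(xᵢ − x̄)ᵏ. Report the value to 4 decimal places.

2.4914

x̄ = 8.6250
Σ(xᵢ − x̄)² = 119.8750 ⇒ m₂ = 14.98438
Σ(xᵢ − x̄)⁴ = 4475.1191 ⇒ m₄ = 559.38989
m₂² = 224.53149
β₂ = m₄/m₂² = 559.38989 / 224.53149 ≈ 2.4914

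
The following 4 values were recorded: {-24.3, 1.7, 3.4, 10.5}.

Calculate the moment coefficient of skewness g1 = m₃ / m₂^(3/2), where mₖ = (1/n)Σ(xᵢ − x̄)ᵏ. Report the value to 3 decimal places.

x̄ = (-24.3 + 1.7 + 3.4 + 10.5) / 4 = -2.1750
deviations (xᵢ − x̄): -22.1250, 3.8750, 5.5750, 12.6750
Σ(xᵢ − x̄)² = 696.2675 ⇒ m₂ = 696.2675/4 = 174.06688
Σ(xᵢ − x̄)³ = -8562.7631 ⇒ m₃ = -8562.7631/4 = -2140.69078
m₂^(3/2) = 174.06688^(1.5) = 2296.54098
g1 = m₃ / m₂^(3/2) = -2140.69078 / 2296.54098 ≈ -0.932

-0.932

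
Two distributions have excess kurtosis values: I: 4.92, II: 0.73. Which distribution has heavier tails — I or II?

Higher excess kurtosis ⇒ heavier tails relative to the normal distribution.
4.92 vs 0.73: the larger is 4.92, so I has heavier tails.

I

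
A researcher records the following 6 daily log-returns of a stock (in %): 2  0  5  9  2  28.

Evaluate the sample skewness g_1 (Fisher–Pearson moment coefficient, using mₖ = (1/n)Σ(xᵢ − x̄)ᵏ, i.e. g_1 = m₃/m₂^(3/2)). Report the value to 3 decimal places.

x̄ = (2 + 0 + 5 + 9 + 2 + 28) / 6 = 7.6667
deviations (xᵢ − x̄): -5.6667, -7.6667, -2.6667, 1.3333, -5.6667, 20.3333
Σ(xᵢ − x̄)² = 545.3333 ⇒ m₂ = 545.3333/6 = 90.88889
Σ(xᵢ − x̄)³ = 7575.5556 ⇒ m₃ = 7575.5556/6 = 1262.59259
m₂^(3/2) = 90.88889^(1.5) = 866.49526
g_1 = m₃ / m₂^(3/2) = 1262.59259 / 866.49526 ≈ 1.457

1.457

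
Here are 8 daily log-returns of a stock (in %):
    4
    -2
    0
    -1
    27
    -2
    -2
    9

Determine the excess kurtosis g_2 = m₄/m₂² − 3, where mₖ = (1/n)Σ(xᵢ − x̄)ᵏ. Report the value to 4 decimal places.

x̄ = 4.1250
Σ(xᵢ − x̄)² = 702.8750 ⇒ m₂ = 87.85938
Σ(xᵢ − x̄)⁴ = 279573.4004 ⇒ m₄ = 34946.67505
m₂² = 7719.26978
g_2 = m₄/m₂² − 3 = 4.52720 − 3 ≈ 1.5272

1.5272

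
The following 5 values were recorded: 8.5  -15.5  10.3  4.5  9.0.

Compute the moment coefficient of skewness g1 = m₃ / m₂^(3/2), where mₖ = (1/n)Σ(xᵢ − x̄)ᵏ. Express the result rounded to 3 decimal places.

-1.358

x̄ = (8.5 - 15.5 + 10.3 + 4.5 + 9.0) / 5 = 3.3600
deviations (xᵢ − x̄): 5.1400, -18.8600, 6.9400, 1.1400, 5.6400
Σ(xᵢ − x̄)² = 463.3920 ⇒ m₂ = 463.3920/5 = 92.67840
Σ(xᵢ − x̄)³ = -6057.5546 ⇒ m₃ = -6057.5546/5 = -1211.51093
m₂^(3/2) = 92.67840^(1.5) = 892.21145
g1 = m₃ / m₂^(3/2) = -1211.51093 / 892.21145 ≈ -1.358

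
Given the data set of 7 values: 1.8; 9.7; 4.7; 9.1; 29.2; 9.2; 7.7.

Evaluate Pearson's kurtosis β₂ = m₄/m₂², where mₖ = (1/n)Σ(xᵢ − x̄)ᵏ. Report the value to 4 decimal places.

4.3082

x̄ = 10.2000
Σ(xᵢ − x̄)² = 470.5200 ⇒ m₂ = 67.21714
Σ(xᵢ − x̄)⁴ = 136256.3652 ⇒ m₄ = 19465.19503
m₂² = 4518.14429
β₂ = m₄/m₂² = 19465.19503 / 4518.14429 ≈ 4.3082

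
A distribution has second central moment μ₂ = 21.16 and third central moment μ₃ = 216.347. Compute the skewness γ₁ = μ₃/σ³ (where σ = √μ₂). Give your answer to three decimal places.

2.223

σ = √μ₂ = √21.16 = 4.60000
σ³ = μ₂^(3/2) = 97.33600
γ₁ = μ₃/σ³ = 216.347 / 97.33600 ≈ 2.223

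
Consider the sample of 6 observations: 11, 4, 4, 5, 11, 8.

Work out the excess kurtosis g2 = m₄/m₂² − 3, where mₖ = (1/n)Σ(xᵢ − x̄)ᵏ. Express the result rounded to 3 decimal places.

-1.692

x̄ = 7.1667
Σ(xᵢ − x̄)² = 54.8333 ⇒ m₂ = 9.13889
Σ(xᵢ − x̄)⁴ = 655.4861 ⇒ m₄ = 109.24769
m₂² = 83.51929
g2 = m₄/m₂² − 3 = 1.30805 − 3 ≈ -1.692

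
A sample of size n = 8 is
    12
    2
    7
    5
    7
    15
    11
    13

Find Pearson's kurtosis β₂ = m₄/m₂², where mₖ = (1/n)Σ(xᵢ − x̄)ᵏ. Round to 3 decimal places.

x̄ = 9.0000
Σ(xᵢ − x̄)² = 138.0000 ⇒ m₂ = 17.25000
Σ(xᵢ − x̄)⁴ = 4338.0000 ⇒ m₄ = 542.25000
m₂² = 297.56250
β₂ = m₄/m₂² = 542.25000 / 297.56250 ≈ 1.822

1.822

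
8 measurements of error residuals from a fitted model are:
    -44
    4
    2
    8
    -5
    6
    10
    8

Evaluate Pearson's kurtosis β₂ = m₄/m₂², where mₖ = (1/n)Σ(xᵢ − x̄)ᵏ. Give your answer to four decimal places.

x̄ = -1.3750
Σ(xᵢ − x̄)² = 2229.8750 ⇒ m₂ = 278.73438
Σ(xᵢ − x̄)⁴ = 3337378.4316 ⇒ m₄ = 417172.30396
m₂² = 77692.85181
β₂ = m₄/m₂² = 417172.30396 / 77692.85181 ≈ 5.3695

5.3695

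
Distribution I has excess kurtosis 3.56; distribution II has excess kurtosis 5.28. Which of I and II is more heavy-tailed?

II

Higher excess kurtosis ⇒ heavier tails relative to the normal distribution.
3.56 vs 5.28: the larger is 5.28, so II has heavier tails.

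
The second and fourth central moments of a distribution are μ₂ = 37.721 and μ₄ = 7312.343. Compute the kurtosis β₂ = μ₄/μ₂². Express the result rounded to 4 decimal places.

μ₂² = 37.721² = 1422.87384
μ₄/μ₂² = 7312.343 / 1422.87384 = 5.13914
β₂ ≈ 5.1391

5.1391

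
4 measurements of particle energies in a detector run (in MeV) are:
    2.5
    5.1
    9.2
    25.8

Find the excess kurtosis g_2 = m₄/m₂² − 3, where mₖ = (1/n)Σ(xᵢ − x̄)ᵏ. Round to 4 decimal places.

-0.8530

x̄ = 10.6500
Σ(xᵢ − x̄)² = 328.8500 ⇒ m₂ = 82.21250
Σ(xᵢ − x̄)⁴ = 58045.7410 ⇒ m₄ = 14511.43526
m₂² = 6758.89516
g_2 = m₄/m₂² − 3 = 2.14701 − 3 ≈ -0.8530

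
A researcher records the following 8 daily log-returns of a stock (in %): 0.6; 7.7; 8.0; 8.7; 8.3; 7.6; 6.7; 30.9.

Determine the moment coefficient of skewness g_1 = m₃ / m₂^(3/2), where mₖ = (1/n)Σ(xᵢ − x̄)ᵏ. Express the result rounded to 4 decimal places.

x̄ = (0.6 + 7.7 + 8.0 + 8.7 + 8.3 + 7.6 + 6.7 + 30.9) / 8 = 9.8125
deviations (xᵢ − x̄): -9.2125, -2.1125, -1.8125, -1.1125, -1.5125, -2.2125, -3.1125, 21.0875
Σ(xᵢ − x̄)² = 555.4087 ⇒ m₂ = 555.4087/8 = 69.42609
Σ(xᵢ − x̄)³ = 8534.1772 ⇒ m₃ = 8534.1772/8 = 1066.77214
m₂^(3/2) = 69.42609^(1.5) = 578.47434
g_1 = m₃ / m₂^(3/2) = 1066.77214 / 578.47434 ≈ 1.8441

1.8441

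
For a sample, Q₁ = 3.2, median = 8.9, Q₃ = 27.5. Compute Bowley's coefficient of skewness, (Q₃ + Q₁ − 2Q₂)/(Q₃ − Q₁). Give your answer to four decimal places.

0.5309

numerator: Q₃ + Q₁ − 2Q₂ = 27.5 + 3.2 − 2×8.9 = 12.9000
denominator: Q₃ − Q₁ = 27.5 − 3.2 = 24.3000
Bowley skewness = 12.9000 / 24.3000 ≈ 0.5309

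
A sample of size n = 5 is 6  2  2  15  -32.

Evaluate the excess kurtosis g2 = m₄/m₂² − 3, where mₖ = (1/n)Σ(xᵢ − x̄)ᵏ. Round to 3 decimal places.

-0.108

x̄ = -1.4000
Σ(xᵢ − x̄)² = 1283.2000 ⇒ m₂ = 256.64000
Σ(xᵢ − x̄)⁴ = 952375.4560 ⇒ m₄ = 190475.09120
m₂² = 65864.08960
g2 = m₄/m₂² − 3 = 2.89194 − 3 ≈ -0.108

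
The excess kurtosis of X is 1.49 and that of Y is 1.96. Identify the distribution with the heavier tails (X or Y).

Higher excess kurtosis ⇒ heavier tails relative to the normal distribution.
1.49 vs 1.96: the larger is 1.96, so Y has heavier tails.

Y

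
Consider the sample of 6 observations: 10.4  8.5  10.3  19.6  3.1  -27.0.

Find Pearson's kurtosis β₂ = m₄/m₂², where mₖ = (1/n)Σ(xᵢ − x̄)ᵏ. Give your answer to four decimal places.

x̄ = 4.1500
Σ(xᵢ − x̄)² = 1305.9350 ⇒ m₂ = 217.65583
Σ(xᵢ − x̄)⁴ = 1001820.3344 ⇒ m₄ = 166970.05574
m₂² = 47374.06178
β₂ = m₄/m₂² = 166970.05574 / 47374.06178 ≈ 3.5245

3.5245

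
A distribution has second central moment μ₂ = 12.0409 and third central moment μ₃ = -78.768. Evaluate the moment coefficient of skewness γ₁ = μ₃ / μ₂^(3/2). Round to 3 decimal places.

-1.885

σ = √μ₂ = √12.0409 = 3.47000
σ³ = μ₂^(3/2) = 41.78192
γ₁ = μ₃/σ³ = -78.768 / 41.78192 ≈ -1.885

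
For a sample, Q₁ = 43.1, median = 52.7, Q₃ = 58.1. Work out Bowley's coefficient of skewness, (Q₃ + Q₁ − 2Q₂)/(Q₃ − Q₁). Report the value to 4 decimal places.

numerator: Q₃ + Q₁ − 2Q₂ = 58.1 + 43.1 − 2×52.7 = -4.2000
denominator: Q₃ − Q₁ = 58.1 − 43.1 = 15.0000
Bowley skewness = -4.2000 / 15.0000 ≈ -0.2800

-0.2800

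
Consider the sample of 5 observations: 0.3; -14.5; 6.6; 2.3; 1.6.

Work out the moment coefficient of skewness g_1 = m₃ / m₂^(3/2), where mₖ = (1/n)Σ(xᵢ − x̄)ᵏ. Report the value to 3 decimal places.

-1.163

x̄ = (0.3 - 14.5 + 6.6 + 2.3 + 1.6) / 5 = -0.7400
deviations (xᵢ − x̄): 1.0400, -13.7600, 7.3400, 3.0400, 2.3400
Σ(xᵢ − x̄)² = 259.0120 ⇒ m₂ = 259.0120/5 = 51.80240
Σ(xᵢ − x̄)³ = -2167.8062 ⇒ m₃ = -2167.8062/5 = -433.56125
m₂^(3/2) = 51.80240^(1.5) = 372.84199
g_1 = m₃ / m₂^(3/2) = -433.56125 / 372.84199 ≈ -1.163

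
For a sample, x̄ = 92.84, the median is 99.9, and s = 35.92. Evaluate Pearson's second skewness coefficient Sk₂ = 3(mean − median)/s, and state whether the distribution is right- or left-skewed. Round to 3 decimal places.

-0.590, left-skewed

Sk₂ = 3(92.84 − 99.9) / 35.92 = 3 × -7.0600 / 35.92
    = -21.1800 / 35.92 ≈ -0.590
Sk₂ < 0 ⇒ mean < median ⇒ left-skewed (negative skew).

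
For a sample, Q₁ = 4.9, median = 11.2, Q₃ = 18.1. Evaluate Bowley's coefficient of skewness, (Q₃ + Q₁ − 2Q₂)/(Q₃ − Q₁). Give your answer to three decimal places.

0.045

numerator: Q₃ + Q₁ − 2Q₂ = 18.1 + 4.9 − 2×11.2 = 0.6000
denominator: Q₃ − Q₁ = 18.1 − 4.9 = 13.2000
Bowley skewness = 0.6000 / 13.2000 ≈ 0.045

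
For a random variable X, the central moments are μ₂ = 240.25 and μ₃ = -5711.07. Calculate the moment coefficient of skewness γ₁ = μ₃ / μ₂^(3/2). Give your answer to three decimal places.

σ = √μ₂ = √240.25 = 15.50000
σ³ = μ₂^(3/2) = 3723.87500
γ₁ = μ₃/σ³ = -5711.07 / 3723.87500 ≈ -1.534

-1.534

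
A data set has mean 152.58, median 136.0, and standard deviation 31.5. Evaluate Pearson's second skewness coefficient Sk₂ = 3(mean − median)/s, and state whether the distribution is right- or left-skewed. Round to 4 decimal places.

Sk₂ = 3(152.58 − 136.0) / 31.5 = 3 × 16.5800 / 31.5
    = 49.7400 / 31.5 ≈ 1.5790
Sk₂ > 0 ⇒ mean > median ⇒ right-skewed (positive skew).

1.5790, right-skewed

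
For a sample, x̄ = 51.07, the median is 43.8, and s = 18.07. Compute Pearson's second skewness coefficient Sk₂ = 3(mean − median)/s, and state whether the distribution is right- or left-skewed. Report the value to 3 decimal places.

Sk₂ = 3(51.07 − 43.8) / 18.07 = 3 × 7.2700 / 18.07
    = 21.8100 / 18.07 ≈ 1.207
Sk₂ > 0 ⇒ mean > median ⇒ right-skewed (positive skew).

1.207, right-skewed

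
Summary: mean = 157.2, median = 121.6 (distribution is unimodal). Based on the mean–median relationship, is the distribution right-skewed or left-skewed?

mean − median = 157.2 − 121.6 = 35.6
mean > median ⇒ the longer tail is on the right ⇒ right-skewed (positively skewed).

right-skewed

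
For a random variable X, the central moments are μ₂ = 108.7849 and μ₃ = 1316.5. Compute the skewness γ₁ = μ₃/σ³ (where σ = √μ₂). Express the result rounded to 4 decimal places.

σ = √μ₂ = √108.7849 = 10.43000
σ³ = μ₂^(3/2) = 1134.62651
γ₁ = μ₃/σ³ = 1316.5 / 1134.62651 ≈ 1.1603

1.1603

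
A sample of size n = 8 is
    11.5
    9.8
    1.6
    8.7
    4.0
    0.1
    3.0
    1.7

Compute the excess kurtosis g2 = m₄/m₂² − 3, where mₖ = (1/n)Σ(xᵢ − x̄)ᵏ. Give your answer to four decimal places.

-1.4459

x̄ = 5.0500
Σ(xᵢ − x̄)² = 130.4200 ⇒ m₂ = 16.30250
Σ(xᵢ − x̄)⁴ = 3304.1865 ⇒ m₄ = 413.02331
m₂² = 265.77151
g2 = m₄/m₂² − 3 = 1.55405 − 3 ≈ -1.4459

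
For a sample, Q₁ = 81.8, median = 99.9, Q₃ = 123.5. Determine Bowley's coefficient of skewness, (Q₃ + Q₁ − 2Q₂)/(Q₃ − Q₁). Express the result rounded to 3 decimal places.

0.132

numerator: Q₃ + Q₁ − 2Q₂ = 123.5 + 81.8 − 2×99.9 = 5.5000
denominator: Q₃ − Q₁ = 123.5 − 81.8 = 41.7000
Bowley skewness = 5.5000 / 41.7000 ≈ 0.132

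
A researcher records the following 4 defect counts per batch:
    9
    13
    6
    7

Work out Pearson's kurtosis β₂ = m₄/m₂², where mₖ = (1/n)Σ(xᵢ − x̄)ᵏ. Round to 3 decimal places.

x̄ = 8.7500
Σ(xᵢ − x̄)² = 28.7500 ⇒ m₂ = 7.18750
Σ(xᵢ − x̄)⁴ = 392.8281 ⇒ m₄ = 98.20703
m₂² = 51.66016
β₂ = m₄/m₂² = 98.20703 / 51.66016 ≈ 1.901

1.901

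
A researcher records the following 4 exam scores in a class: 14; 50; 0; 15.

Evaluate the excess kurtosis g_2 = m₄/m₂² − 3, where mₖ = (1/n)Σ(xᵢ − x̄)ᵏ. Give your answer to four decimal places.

-0.8590

x̄ = 19.7500
Σ(xᵢ − x̄)² = 1360.7500 ⇒ m₂ = 340.18750
Σ(xᵢ − x̄)⁴ = 991090.3281 ⇒ m₄ = 247772.58203
m₂² = 115727.53516
g_2 = m₄/m₂² − 3 = 2.14100 − 3 ≈ -0.8590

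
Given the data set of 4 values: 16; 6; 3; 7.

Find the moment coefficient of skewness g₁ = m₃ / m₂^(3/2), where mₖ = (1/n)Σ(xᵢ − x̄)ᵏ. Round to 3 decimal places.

0.830

x̄ = (16 + 6 + 3 + 7) / 4 = 8.0000
deviations (xᵢ − x̄): 8.0000, -2.0000, -5.0000, -1.0000
Σ(xᵢ − x̄)² = 94.0000 ⇒ m₂ = 94.0000/4 = 23.50000
Σ(xᵢ − x̄)³ = 378.0000 ⇒ m₃ = 378.0000/4 = 94.50000
m₂^(3/2) = 23.50000^(1.5) = 113.92048
g₁ = m₃ / m₂^(3/2) = 94.50000 / 113.92048 ≈ 0.830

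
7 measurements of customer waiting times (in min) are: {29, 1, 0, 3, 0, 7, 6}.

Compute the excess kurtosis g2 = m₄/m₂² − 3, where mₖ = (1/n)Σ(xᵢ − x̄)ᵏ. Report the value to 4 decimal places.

x̄ = 6.5714
Σ(xᵢ − x̄)² = 633.7143 ⇒ m₂ = 90.53061
Σ(xᵢ − x̄)⁴ = 257906.0875 ⇒ m₄ = 36843.72678
m₂² = 8195.79175
g2 = m₄/m₂² − 3 = 4.49544 − 3 ≈ 1.4954

1.4954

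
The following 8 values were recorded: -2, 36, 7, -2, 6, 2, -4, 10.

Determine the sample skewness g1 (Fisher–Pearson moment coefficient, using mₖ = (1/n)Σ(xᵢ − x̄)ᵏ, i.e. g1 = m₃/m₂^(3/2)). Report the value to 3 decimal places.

x̄ = (-2 + 36 + 7 - 2 + 6 + 2 - 4 + 10) / 8 = 6.6250
deviations (xᵢ − x̄): -8.6250, 29.3750, 0.3750, -8.6250, -0.6250, -4.6250, -10.6250, 3.3750
Σ(xᵢ − x̄)² = 1157.8750 ⇒ m₂ = 1157.8750/8 = 144.73438
Σ(xᵢ − x̄)³ = 22804.0313 ⇒ m₃ = 22804.0313/8 = 2850.50391
m₂^(3/2) = 144.73438^(1.5) = 1741.23559
g1 = m₃ / m₂^(3/2) = 2850.50391 / 1741.23559 ≈ 1.637

1.637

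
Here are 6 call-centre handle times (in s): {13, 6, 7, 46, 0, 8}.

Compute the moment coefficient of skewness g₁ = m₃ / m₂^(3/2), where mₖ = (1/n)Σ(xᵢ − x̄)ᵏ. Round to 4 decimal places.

x̄ = (13 + 6 + 7 + 46 + 0 + 8) / 6 = 13.3333
deviations (xᵢ − x̄): -0.3333, -7.3333, -6.3333, 32.6667, -13.3333, -5.3333
Σ(xᵢ − x̄)² = 1367.3333 ⇒ m₂ = 1367.3333/6 = 227.88889
Σ(xᵢ − x̄)³ = 31688.4444 ⇒ m₃ = 31688.4444/6 = 5281.40741
m₂^(3/2) = 227.88889^(1.5) = 3440.20820
g₁ = m₃ / m₂^(3/2) = 5281.40741 / 3440.20820 ≈ 1.5352

1.5352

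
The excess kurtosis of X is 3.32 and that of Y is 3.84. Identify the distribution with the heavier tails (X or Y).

Y

Higher excess kurtosis ⇒ heavier tails relative to the normal distribution.
3.32 vs 3.84: the larger is 3.84, so Y has heavier tails.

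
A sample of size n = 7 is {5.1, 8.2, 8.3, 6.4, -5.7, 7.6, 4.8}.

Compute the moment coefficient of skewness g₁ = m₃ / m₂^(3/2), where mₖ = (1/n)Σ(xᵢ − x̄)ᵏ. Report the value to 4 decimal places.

-1.7043

x̄ = (5.1 + 8.2 + 8.3 + 6.4 - 5.7 + 7.6 + 4.8) / 7 = 4.9571
deviations (xᵢ − x̄): 0.1429, 3.2429, 3.3429, 1.4429, -10.6571, 2.6429, -0.1571
Σ(xᵢ − x̄)² = 144.3771 ⇒ m₂ = 144.3771/7 = 20.62531
Σ(xᵢ − x̄)³ = -1117.4617 ⇒ m₃ = -1117.4617/7 = -159.63738
m₂^(3/2) = 20.62531^(1.5) = 93.67002
g₁ = m₃ / m₂^(3/2) = -159.63738 / 93.67002 ≈ -1.7043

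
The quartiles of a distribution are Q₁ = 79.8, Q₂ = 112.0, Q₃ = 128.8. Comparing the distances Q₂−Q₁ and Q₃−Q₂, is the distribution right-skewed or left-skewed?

left-skewed

Q₂ − Q₁ = 32.2;  Q₃ − Q₂ = 16.8
Q₂ − Q₁ > Q₃ − Q₂ ⇒ the lower half is more spread out ⇒ left-skewed.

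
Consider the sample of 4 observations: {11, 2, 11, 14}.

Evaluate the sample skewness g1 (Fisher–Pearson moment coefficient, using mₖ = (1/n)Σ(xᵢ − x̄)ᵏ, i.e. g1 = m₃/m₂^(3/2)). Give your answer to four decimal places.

-0.8889

x̄ = (11 + 2 + 11 + 14) / 4 = 9.5000
deviations (xᵢ − x̄): 1.5000, -7.5000, 1.5000, 4.5000
Σ(xᵢ − x̄)² = 81.0000 ⇒ m₂ = 81.0000/4 = 20.25000
Σ(xᵢ − x̄)³ = -324.0000 ⇒ m₃ = -324.0000/4 = -81.00000
m₂^(3/2) = 20.25000^(1.5) = 91.12500
g1 = m₃ / m₂^(3/2) = -81.00000 / 91.12500 ≈ -0.8889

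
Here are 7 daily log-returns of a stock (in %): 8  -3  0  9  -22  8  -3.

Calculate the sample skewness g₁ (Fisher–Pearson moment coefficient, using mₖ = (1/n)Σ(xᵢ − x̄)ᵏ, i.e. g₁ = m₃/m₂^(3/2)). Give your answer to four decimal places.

x̄ = (8 - 3 + 0 + 9 - 22 + 8 - 3) / 7 = -0.4286
deviations (xᵢ − x̄): 8.4286, -2.5714, 0.4286, 9.4286, -21.5714, 8.4286, -2.5714
Σ(xᵢ − x̄)² = 709.7143 ⇒ m₂ = 709.7143/7 = 101.38776
Σ(xᵢ − x̄)³ = -8035.9592 ⇒ m₃ = -8035.9592/7 = -1147.99417
m₂^(3/2) = 101.38776^(1.5) = 1020.88838
g₁ = m₃ / m₂^(3/2) = -1147.99417 / 1020.88838 ≈ -1.1245

-1.1245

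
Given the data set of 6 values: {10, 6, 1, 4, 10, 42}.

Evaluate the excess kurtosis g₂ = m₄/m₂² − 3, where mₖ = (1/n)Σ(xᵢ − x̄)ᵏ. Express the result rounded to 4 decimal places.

x̄ = 12.1667
Σ(xᵢ − x̄)² = 1128.8333 ⇒ m₂ = 188.13889
Σ(xᵢ − x̄)⁴ = 813636.4861 ⇒ m₄ = 135606.08102
m₂² = 35396.24151
g₂ = m₄/m₂² − 3 = 3.83109 − 3 ≈ 0.8311

0.8311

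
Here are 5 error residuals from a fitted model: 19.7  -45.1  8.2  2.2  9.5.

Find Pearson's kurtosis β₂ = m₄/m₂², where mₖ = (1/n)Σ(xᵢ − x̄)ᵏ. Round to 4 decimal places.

2.9749

x̄ = -1.1000
Σ(xᵢ − x̄)² = 2578.3800 ⇒ m₂ = 515.67600
Σ(xᵢ − x̄)⁴ = 3955497.2514 ⇒ m₄ = 791099.45028
m₂² = 265921.73698
β₂ = m₄/m₂² = 791099.45028 / 265921.73698 ≈ 2.9749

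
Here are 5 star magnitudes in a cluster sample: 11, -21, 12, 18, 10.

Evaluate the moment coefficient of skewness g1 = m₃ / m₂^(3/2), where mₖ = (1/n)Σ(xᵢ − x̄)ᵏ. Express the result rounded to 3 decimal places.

x̄ = (11 - 21 + 12 + 18 + 10) / 5 = 6.0000
deviations (xᵢ − x̄): 5.0000, -27.0000, 6.0000, 12.0000, 4.0000
Σ(xᵢ − x̄)² = 950.0000 ⇒ m₂ = 950.0000/5 = 190.00000
Σ(xᵢ − x̄)³ = -17550.0000 ⇒ m₃ = -17550.0000/5 = -3510.00000
m₂^(3/2) = 190.00000^(1.5) = 2618.96926
g1 = m₃ / m₂^(3/2) = -3510.00000 / 2618.96926 ≈ -1.340

-1.340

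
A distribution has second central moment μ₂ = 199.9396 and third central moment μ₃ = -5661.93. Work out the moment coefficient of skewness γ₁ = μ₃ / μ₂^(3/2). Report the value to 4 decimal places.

σ = √μ₂ = √199.9396 = 14.14000
σ³ = μ₂^(3/2) = 2827.14594
γ₁ = μ₃/σ³ = -5661.93 / 2827.14594 ≈ -2.0027

-2.0027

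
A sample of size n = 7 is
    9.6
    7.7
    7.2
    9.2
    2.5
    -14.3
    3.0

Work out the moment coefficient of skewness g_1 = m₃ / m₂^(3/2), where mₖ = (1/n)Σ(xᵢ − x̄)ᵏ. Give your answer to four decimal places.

x̄ = (9.6 + 7.7 + 7.2 + 9.2 + 2.5 - 14.3 + 3.0) / 7 = 3.5571
deviations (xᵢ − x̄): 6.0429, 4.1429, 3.6429, 5.6429, -1.0571, -17.8571, -0.5571
Σ(xᵢ − x̄)² = 419.0971 ⇒ m₂ = 419.0971/7 = 59.87102
Σ(xᵢ − x̄)³ = -5175.8085 ⇒ m₃ = -5175.8085/7 = -739.40122
m₂^(3/2) = 59.87102^(1.5) = 463.26020
g_1 = m₃ / m₂^(3/2) = -739.40122 / 463.26020 ≈ -1.5961

-1.5961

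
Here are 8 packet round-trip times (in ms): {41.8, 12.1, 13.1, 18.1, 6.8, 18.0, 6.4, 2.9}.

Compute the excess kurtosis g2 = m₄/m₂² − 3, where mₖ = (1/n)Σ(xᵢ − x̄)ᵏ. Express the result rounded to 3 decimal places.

x̄ = 14.9000
Σ(xᵢ − x̄)² = 1036.4000 ⇒ m₂ = 129.55000
Σ(xᵢ − x̄)⁴ = 554141.3396 ⇒ m₄ = 69267.66745
m₂² = 16783.20250
g2 = m₄/m₂² − 3 = 4.12720 − 3 ≈ 1.127

1.127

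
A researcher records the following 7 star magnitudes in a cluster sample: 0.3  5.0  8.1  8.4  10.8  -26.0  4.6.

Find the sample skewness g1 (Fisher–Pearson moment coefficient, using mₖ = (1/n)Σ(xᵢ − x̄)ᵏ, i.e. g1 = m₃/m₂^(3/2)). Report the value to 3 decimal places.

-1.751

x̄ = (0.3 + 5.0 + 8.1 + 8.4 + 10.8 - 26.0 + 4.6) / 7 = 1.6000
deviations (xᵢ − x̄): -1.3000, 3.4000, 6.5000, 6.8000, 9.2000, -27.6000, 3.0000
Σ(xᵢ − x̄)² = 957.1400 ⇒ m₂ = 957.1400/7 = 136.73429
Σ(xᵢ − x̄)³ = -19592.7240 ⇒ m₃ = -19592.7240/7 = -2798.96057
m₂^(3/2) = 136.73429^(1.5) = 1598.88099
g1 = m₃ / m₂^(3/2) = -2798.96057 / 1598.88099 ≈ -1.751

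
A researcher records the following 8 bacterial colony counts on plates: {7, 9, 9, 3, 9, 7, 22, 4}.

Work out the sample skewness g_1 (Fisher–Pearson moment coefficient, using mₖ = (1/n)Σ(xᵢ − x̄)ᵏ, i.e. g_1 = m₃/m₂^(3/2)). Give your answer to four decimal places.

1.5596

x̄ = (7 + 9 + 9 + 3 + 9 + 7 + 22 + 4) / 8 = 8.7500
deviations (xᵢ − x̄): -1.7500, 0.2500, 0.2500, -5.7500, 0.2500, -1.7500, 13.2500, -4.7500
Σ(xᵢ − x̄)² = 237.5000 ⇒ m₂ = 237.5000/8 = 29.68750
Σ(xᵢ − x̄)³ = 2018.2500 ⇒ m₃ = 2018.2500/8 = 252.28125
m₂^(3/2) = 29.68750^(1.5) = 161.75602
g_1 = m₃ / m₂^(3/2) = 252.28125 / 161.75602 ≈ 1.5596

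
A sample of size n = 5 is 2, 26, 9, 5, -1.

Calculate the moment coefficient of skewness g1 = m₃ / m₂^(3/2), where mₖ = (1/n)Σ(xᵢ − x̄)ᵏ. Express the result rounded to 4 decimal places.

x̄ = (2 + 26 + 9 + 5 - 1) / 5 = 8.2000
deviations (xᵢ − x̄): -6.2000, 17.8000, 0.8000, -3.2000, -9.2000
Σ(xᵢ − x̄)² = 450.8000 ⇒ m₂ = 450.8000/5 = 90.16000
Σ(xᵢ − x̄)³ = 4590.4800 ⇒ m₃ = 4590.4800/5 = 918.09600
m₂^(3/2) = 90.16000^(1.5) = 856.09282
g1 = m₃ / m₂^(3/2) = 918.09600 / 856.09282 ≈ 1.0724

1.0724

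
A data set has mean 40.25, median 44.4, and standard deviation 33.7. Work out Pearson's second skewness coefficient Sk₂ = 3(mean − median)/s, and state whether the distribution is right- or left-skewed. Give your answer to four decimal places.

Sk₂ = 3(40.25 − 44.4) / 33.7 = 3 × -4.1500 / 33.7
    = -12.4500 / 33.7 ≈ -0.3694
Sk₂ < 0 ⇒ mean < median ⇒ left-skewed (negative skew).

-0.3694, left-skewed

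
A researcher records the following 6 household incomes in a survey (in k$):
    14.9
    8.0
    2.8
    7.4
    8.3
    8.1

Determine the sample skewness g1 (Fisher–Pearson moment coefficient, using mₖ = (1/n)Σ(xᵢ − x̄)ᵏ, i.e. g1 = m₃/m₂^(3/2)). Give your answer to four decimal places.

0.4988

x̄ = (14.9 + 8.0 + 2.8 + 7.4 + 8.3 + 8.1) / 6 = 8.2500
deviations (xᵢ − x̄): 6.6500, -0.2500, -5.4500, -0.8500, 0.0500, -0.1500
Σ(xᵢ − x̄)² = 74.7350 ⇒ m₂ = 74.7350/6 = 12.45583
Σ(xᵢ − x̄)³ = 131.5680 ⇒ m₃ = 131.5680/6 = 21.92800
m₂^(3/2) = 12.45583^(1.5) = 43.96015
g1 = m₃ / m₂^(3/2) = 21.92800 / 43.96015 ≈ 0.4988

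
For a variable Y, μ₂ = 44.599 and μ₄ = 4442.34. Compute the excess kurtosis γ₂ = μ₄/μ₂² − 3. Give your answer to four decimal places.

-0.7666

μ₂² = 44.599² = 1989.07080
μ₄/μ₂² = 4442.34 / 1989.07080 = 2.23337
γ₂ = 2.23337 − 3 ≈ -0.7666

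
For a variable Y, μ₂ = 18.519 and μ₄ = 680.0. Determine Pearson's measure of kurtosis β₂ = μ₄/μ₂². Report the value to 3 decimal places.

μ₂² = 18.519² = 342.95336
μ₄/μ₂² = 680.0 / 342.95336 = 1.98278
β₂ ≈ 1.983

1.983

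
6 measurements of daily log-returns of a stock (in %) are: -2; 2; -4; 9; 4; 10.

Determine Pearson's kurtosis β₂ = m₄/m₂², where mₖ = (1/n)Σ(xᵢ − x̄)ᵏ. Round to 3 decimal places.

1.552

x̄ = 3.1667
Σ(xᵢ − x̄)² = 160.8333 ⇒ m₂ = 26.80556
Σ(xᵢ − x̄)⁴ = 6691.1528 ⇒ m₄ = 1115.19213
m₂² = 718.53781
β₂ = m₄/m₂² = 1115.19213 / 718.53781 ≈ 1.552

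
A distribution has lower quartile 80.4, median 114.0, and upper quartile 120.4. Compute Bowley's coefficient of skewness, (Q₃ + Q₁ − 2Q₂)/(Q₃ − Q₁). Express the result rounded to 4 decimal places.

numerator: Q₃ + Q₁ − 2Q₂ = 120.4 + 80.4 − 2×114.0 = -27.2000
denominator: Q₃ − Q₁ = 120.4 − 80.4 = 40.0000
Bowley skewness = -27.2000 / 40.0000 ≈ -0.6800

-0.6800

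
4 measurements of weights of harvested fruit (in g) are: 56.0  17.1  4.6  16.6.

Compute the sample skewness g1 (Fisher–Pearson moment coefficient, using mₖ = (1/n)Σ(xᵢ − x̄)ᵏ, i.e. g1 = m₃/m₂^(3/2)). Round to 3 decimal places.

x̄ = (56.0 + 17.1 + 4.6 + 16.6) / 4 = 23.5750
deviations (xᵢ − x̄): 32.4250, -6.4750, -18.9750, -6.9750
Σ(xᵢ − x̄)² = 1502.0075 ⇒ m₂ = 1502.0075/4 = 375.50187
Σ(xᵢ − x̄)³ = 26648.2496 ⇒ m₃ = 26648.2496/4 = 6662.06241
m₂^(3/2) = 375.50187^(1.5) = 7276.42680
g1 = m₃ / m₂^(3/2) = 6662.06241 / 7276.42680 ≈ 0.916

0.916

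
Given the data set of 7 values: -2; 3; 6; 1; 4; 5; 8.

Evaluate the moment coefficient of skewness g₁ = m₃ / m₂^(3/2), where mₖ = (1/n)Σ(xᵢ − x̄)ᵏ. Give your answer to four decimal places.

x̄ = (-2 + 3 + 6 + 1 + 4 + 5 + 8) / 7 = 3.5714
deviations (xᵢ − x̄): -5.5714, -0.5714, 2.4286, -2.5714, 0.4286, 1.4286, 4.4286
Σ(xᵢ − x̄)² = 65.7143 ⇒ m₂ = 65.7143/7 = 9.38776
Σ(xᵢ − x̄)³ = -85.9592 ⇒ m₃ = -85.9592/7 = -12.27988
m₂^(3/2) = 9.38776^(1.5) = 28.76356
g₁ = m₃ / m₂^(3/2) = -12.27988 / 28.76356 ≈ -0.4269

-0.4269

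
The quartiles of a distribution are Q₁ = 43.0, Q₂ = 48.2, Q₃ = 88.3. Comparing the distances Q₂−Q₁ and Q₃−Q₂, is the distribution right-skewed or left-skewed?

Q₂ − Q₁ = 5.2;  Q₃ − Q₂ = 40.1
Q₃ − Q₂ > Q₂ − Q₁ ⇒ the upper half is more spread out ⇒ right-skewed.

right-skewed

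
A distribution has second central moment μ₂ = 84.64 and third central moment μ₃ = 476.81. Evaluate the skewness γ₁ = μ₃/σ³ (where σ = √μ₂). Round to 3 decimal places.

σ = √μ₂ = √84.64 = 9.20000
σ³ = μ₂^(3/2) = 778.68800
γ₁ = μ₃/σ³ = 476.81 / 778.68800 ≈ 0.612

0.612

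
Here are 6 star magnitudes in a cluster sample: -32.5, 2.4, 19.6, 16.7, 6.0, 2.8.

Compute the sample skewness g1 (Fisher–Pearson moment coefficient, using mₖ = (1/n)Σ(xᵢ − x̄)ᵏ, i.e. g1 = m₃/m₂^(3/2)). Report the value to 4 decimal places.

-1.1889

x̄ = (-32.5 + 2.4 + 19.6 + 16.7 + 6.0 + 2.8) / 6 = 2.5000
deviations (xᵢ − x̄): -35.0000, -0.1000, 17.1000, 14.2000, 3.5000, 0.3000
Σ(xᵢ − x̄)² = 1731.4000 ⇒ m₂ = 1731.4000/6 = 288.56667
Σ(xᵢ − x̄)³ = -34968.6000 ⇒ m₃ = -34968.6000/6 = -5828.10000
m₂^(3/2) = 288.56667^(1.5) = 4901.95414
g1 = m₃ / m₂^(3/2) = -5828.10000 / 4901.95414 ≈ -1.1889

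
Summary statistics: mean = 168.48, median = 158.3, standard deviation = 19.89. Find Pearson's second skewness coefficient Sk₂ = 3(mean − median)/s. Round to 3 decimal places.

Sk₂ = 3(168.48 − 158.3) / 19.89 = 3 × 10.1800 / 19.89
    = 30.5400 / 19.89 ≈ 1.535

1.535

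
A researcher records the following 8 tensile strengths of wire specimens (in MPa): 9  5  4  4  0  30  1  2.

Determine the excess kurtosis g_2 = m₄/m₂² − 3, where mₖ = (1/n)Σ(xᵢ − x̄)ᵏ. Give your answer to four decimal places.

2.2506

x̄ = 6.8750
Σ(xᵢ − x̄)² = 664.8750 ⇒ m₂ = 83.10938
Σ(xᵢ − x̄)⁴ = 290133.8379 ⇒ m₄ = 36266.72974
m₂² = 6907.16821
g_2 = m₄/m₂² − 3 = 5.25059 − 3 ≈ 2.2506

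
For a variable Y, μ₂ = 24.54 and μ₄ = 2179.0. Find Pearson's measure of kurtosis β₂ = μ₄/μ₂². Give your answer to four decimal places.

μ₂² = 24.54² = 602.21160
μ₄/μ₂² = 2179.0 / 602.21160 = 3.61833
β₂ ≈ 3.6183

3.6183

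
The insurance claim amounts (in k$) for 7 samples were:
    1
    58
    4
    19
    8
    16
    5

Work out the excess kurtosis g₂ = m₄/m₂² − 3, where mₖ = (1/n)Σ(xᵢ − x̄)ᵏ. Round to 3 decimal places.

x̄ = 15.8571
Σ(xᵢ − x̄)² = 2326.8571 ⇒ m₂ = 332.40816
Σ(xᵢ − x̄)⁴ = 3240542.2157 ⇒ m₄ = 462934.60225
m₂² = 110495.18701
g₂ = m₄/m₂² − 3 = 4.18964 − 3 ≈ 1.190

1.190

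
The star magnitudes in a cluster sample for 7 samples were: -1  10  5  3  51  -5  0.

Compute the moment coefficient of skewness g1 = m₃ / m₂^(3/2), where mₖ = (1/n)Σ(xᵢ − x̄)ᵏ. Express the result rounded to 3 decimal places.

x̄ = (-1 + 10 + 5 + 3 + 51 - 5 + 0) / 7 = 9.0000
deviations (xᵢ − x̄): -10.0000, 1.0000, -4.0000, -6.0000, 42.0000, -14.0000, -9.0000
Σ(xᵢ − x̄)² = 2194.0000 ⇒ m₂ = 2194.0000/7 = 313.42857
Σ(xᵢ − x̄)³ = 69336.0000 ⇒ m₃ = 69336.0000/7 = 9905.14286
m₂^(3/2) = 313.42857^(1.5) = 5548.91248
g1 = m₃ / m₂^(3/2) = 9905.14286 / 5548.91248 ≈ 1.785

1.785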